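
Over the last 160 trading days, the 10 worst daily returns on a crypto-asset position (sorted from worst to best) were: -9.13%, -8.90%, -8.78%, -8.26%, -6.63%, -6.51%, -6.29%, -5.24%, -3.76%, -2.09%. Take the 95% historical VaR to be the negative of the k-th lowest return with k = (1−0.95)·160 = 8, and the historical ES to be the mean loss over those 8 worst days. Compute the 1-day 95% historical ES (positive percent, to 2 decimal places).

7.47%

The 8 worst returns sum to -59.74%.
ES = −(-59.74%) / 8 = 7.4675% ≈ 7.47%.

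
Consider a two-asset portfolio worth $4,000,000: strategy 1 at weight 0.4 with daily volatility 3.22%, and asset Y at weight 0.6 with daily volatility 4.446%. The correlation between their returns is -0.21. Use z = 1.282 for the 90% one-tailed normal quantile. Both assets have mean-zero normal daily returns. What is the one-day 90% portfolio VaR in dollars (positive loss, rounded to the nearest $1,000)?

σ_p² = 0.4²·3.22² + 0.6²·4.446² + 2·-0.21·0.4·0.6·3.22·4.446 = 7.3320 (%²).
σ_p = √7.3320 = 2.708%.
VaR = 1.282 × 2.708% = 3.472%; on $4,000,000 that is $138,880.

$139,000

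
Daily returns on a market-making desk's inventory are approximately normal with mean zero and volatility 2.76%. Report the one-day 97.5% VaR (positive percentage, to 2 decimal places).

5.41%

At 97.5% one-sided, z = 1.960.
VaR = z·σ = 1.960 × 2.76% = 5.410%.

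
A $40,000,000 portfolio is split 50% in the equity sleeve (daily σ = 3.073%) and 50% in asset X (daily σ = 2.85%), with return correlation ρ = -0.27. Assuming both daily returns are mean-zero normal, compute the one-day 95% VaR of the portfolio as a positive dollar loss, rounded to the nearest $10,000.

σ_p² = 0.5²·3.073² + 0.5²·2.85² + 2·-0.27·0.5·0.5·3.073·2.85 = 3.2091 (%²).
σ_p = √3.2091 = 1.791%.
At 95%, z = 1.645.
VaR = 1.645 × 1.791% = 2.946%; on $40,000,000 that is $1,178,400.

$1,180,000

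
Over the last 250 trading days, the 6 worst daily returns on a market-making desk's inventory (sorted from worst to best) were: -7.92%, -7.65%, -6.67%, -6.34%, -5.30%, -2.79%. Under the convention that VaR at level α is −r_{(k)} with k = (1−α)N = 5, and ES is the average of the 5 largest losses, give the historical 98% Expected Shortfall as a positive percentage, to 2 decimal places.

6.78%

The 5 worst returns sum to -33.88%.
ES = −(-33.88%) / 5 = 6.776% ≈ 6.78%.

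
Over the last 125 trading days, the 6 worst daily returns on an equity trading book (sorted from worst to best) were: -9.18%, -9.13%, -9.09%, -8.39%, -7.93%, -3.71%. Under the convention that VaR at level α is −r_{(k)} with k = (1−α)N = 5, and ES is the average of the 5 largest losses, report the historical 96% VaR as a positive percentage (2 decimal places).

k = 5; the 5th lowest return is -7.93%, so VaR = 7.93%.

7.93%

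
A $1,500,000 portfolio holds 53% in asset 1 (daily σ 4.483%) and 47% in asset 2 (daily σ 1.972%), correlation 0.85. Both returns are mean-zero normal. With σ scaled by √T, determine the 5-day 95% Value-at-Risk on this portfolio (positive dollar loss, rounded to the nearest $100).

σ_p = √(0.53²·4.483² + 0.47²·1.972² + 2·0.85·0.53·0.47·4.483·1.972) = 3.201%.
σ_{5d} = 3.201% × √5 = 7.158%.
z(95%) = 1.645.
VaR = 1.645 × 7.158% = 11.775%; on $1,500,000 that is $176,625.

$176,600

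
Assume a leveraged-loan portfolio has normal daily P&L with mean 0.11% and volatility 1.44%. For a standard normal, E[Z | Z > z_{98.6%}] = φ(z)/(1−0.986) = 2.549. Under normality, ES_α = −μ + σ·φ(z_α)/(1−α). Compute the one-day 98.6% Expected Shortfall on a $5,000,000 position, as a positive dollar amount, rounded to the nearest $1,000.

ES = −(0.11%) + 1.44% × 2.549 = 3.561%.
On $5,000,000: 0.03561 × $5,000,000 = $178,050.

$178,000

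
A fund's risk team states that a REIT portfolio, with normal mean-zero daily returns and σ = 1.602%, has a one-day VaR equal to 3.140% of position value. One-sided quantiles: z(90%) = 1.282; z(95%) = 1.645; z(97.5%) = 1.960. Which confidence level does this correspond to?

97.5%

Implied z = VaR/σ = 3.140 / 1.602 = 1.960.
This matches z(97.5%) = 1.960.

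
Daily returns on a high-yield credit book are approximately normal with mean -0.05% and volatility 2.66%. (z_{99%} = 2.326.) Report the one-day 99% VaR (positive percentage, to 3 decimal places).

6.237%

VaR = −μ + z·σ = −(-0.05%) + 2.326 × 2.66% = 6.237%.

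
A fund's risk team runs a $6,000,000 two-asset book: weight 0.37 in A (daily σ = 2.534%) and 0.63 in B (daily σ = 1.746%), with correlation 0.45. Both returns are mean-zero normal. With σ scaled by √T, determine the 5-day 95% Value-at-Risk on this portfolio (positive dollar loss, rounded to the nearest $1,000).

σ_p = √(0.37²·2.534² + 0.63²·1.746² + 2·0.45·0.37·0.63·2.534·1.746) = 1.737%.
σ_{5d} = 1.737% × √5 = 3.884%.
z(95%) = 1.645.
VaR = 1.645 × 3.884% = 6.389%; on $6,000,000 that is $383,340.

$383,000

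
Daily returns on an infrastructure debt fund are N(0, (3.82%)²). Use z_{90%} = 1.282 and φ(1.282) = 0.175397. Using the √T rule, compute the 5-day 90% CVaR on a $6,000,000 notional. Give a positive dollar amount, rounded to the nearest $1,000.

σ_{5d} = 3.82% × √5 = 8.542%.
ES multiplier = φ(z)/(1−α) = 0.175397/0.1 = 1.754.
ES = 8.542% × 1.754 = 14.983%; on $6,000,000: $898,980.

$899,000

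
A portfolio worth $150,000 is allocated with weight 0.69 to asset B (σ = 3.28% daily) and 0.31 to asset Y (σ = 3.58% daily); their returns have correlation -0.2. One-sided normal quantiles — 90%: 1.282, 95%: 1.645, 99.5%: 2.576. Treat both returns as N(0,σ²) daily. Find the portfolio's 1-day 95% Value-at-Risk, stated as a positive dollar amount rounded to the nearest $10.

$5,710

σ_p² = 0.69²·3.28² + 0.31²·3.58² + 2·-0.2·0.69·0.31·3.28·3.58 = 5.3491 (%²).
σ_p = √5.3491 = 2.313%.
VaR = 1.645 × 2.313% = 3.805%; on $150,000 that is $5,708.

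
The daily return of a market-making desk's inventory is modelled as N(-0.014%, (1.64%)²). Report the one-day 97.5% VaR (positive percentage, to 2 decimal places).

At 97.5% one-sided, z = 1.960.
VaR = −μ + z·σ = −(-0.014%) + 1.960 × 1.64% = 3.228%.

3.23%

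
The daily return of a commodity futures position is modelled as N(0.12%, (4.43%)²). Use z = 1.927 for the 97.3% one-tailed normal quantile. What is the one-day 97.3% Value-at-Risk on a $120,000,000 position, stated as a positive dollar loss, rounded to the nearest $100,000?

VaR = −μ + z·σ = −(0.12%) + 1.927 × 4.43% = 8.417%.
On $120,000,000: 0.08417 × $120,000,000 = $10,100,400.

$10,100,000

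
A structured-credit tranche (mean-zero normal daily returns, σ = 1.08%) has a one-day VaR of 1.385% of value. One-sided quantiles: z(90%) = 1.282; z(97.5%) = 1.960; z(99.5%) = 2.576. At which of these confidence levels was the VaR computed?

Implied z = VaR/σ = 1.385 / 1.08 = 1.282.
This matches z(90%) = 1.282.

90%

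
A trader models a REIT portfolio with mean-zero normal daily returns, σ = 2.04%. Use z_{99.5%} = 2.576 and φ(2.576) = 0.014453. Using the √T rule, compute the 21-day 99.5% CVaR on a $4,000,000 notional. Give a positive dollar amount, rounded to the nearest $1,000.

$1,081,000

σ_{21d} = 2.04% × √21 = 9.348%.
ES multiplier = φ(z)/(1−α) = 0.014453/0.005 = 2.891.
ES = 9.348% × 2.891 = 27.025%; on $4,000,000: $1,081,000.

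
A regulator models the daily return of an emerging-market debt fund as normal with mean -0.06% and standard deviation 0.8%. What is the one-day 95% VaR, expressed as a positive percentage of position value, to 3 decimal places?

At 95% one-sided, z = 1.645.
VaR = −μ + z·σ = −(-0.06%) + 1.645 × 0.8% = 1.376%.

1.376%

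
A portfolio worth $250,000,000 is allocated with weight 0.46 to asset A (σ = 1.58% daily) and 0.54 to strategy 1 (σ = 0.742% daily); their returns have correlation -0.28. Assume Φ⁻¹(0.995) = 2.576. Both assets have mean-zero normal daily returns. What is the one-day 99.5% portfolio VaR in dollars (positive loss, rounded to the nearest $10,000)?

σ_p² = 0.46²·1.58² + 0.54²·0.742² + 2·-0.28·0.46·0.54·1.58·0.742 = 0.5257 (%²).
σ_p = √0.5257 = 0.725%.
VaR = 2.576 × 0.725% = 1.868%; on $250,000,000 that is $4,670,000.

$4,670,000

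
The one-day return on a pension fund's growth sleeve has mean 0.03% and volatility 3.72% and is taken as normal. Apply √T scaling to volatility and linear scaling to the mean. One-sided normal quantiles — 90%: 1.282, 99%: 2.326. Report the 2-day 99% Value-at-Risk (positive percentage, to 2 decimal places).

12.18%

σ_{2d} = 3.72% × √2 = 5.261%; μ_{2d} = 2 × 0.03% = 0.060%.
VaR = −(0.060%) + 2.326 × 5.261% = 12.177%.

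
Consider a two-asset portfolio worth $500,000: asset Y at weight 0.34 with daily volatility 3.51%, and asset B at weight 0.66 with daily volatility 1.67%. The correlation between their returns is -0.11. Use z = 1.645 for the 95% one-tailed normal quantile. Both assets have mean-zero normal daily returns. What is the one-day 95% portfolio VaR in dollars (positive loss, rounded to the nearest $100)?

$12,600

σ_p² = 0.34²·3.51² + 0.66²·1.67² + 2·-0.11·0.34·0.66·3.51·1.67 = 2.3497 (%²).
σ_p = √2.3497 = 1.533%.
VaR = 1.645 × 1.533% = 2.522%; on $500,000 that is $12,610.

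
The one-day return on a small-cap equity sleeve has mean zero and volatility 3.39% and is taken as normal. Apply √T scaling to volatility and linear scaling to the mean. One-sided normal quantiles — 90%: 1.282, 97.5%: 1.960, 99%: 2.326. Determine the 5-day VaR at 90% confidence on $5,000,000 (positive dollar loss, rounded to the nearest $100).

σ_{5d} = 3.39% × √5 = 7.580%.
VaR = 1.282 × 7.580% = 9.718%.
On $5,000,000: 0.09718 × $5,000,000 = $485,900.

$485,900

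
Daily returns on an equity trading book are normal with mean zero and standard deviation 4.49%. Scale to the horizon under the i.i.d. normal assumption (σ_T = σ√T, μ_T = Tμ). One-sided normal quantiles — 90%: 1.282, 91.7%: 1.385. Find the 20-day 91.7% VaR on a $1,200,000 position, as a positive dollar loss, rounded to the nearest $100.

$333,700

σ_{20d} = 4.49% × √20 = 20.080%.
VaR = 1.385 × 20.080% = 27.811%.
On $1,200,000: 0.27811 × $1,200,000 = $333,732.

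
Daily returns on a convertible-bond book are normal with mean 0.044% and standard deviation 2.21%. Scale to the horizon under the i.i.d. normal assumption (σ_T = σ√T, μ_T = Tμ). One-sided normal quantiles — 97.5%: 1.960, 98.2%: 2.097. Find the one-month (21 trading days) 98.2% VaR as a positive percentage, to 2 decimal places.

20.31%

σ_{21d} = 2.21% × √21 = 10.127%; μ_{21d} = 21 × 0.044% = 0.924%.
VaR = −(0.924%) + 2.097 × 10.127% = 20.312%.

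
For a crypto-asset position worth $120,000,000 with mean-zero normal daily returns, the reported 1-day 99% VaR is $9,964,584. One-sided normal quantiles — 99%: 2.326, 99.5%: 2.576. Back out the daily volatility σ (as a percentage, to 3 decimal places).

VaR as a fraction: $9,964,584 / $120,000,000 = 8.304%.
σ = VaR / z = 8.304% / 2.326 = 3.570%.

3.570%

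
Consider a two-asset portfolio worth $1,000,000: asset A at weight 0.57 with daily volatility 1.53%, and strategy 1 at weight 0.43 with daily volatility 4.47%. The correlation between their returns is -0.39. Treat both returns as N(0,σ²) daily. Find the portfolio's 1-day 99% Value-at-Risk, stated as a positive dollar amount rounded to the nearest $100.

$41,300

σ_p² = 0.57²·1.53² + 0.43²·4.47² + 2·-0.39·0.57·0.43·1.53·4.47 = 3.1475 (%²).
σ_p = √3.1475 = 1.774%.
At 99%, z = 2.326.
VaR = 2.326 × 1.774% = 4.126%; on $1,000,000 that is $41,260.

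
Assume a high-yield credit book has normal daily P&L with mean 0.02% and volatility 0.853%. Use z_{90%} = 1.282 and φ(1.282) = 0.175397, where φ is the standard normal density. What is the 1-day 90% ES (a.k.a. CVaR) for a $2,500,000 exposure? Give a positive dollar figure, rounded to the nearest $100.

Tail multiplier: φ(z)/(1−α) = 0.175397 / 0.1 = 1.754.
ES = −(0.02%) + 0.853% × 1.754 = 1.476%.
On $2,500,000: 0.01476 × $2,500,000 = $36,900.

$36,900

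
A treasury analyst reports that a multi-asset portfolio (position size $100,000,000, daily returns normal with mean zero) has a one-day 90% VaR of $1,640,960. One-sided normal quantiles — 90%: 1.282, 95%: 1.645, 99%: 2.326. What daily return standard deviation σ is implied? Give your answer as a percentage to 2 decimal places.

VaR as a fraction: $1,640,960 / $100,000,000 = 1.641%.
σ = VaR / z = 1.641% / 1.282 = 1.280%.

1.28%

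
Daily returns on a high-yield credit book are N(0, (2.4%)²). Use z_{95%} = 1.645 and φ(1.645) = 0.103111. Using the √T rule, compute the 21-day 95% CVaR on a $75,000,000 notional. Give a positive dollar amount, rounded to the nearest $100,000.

σ_{21d} = 2.4% × √21 = 10.998%.
ES multiplier = φ(z)/(1−α) = 0.103111/0.05 = 2.062.
ES = 10.998% × 2.062 = 22.678%; on $75,000,000: $17,008,500.

$17,000,000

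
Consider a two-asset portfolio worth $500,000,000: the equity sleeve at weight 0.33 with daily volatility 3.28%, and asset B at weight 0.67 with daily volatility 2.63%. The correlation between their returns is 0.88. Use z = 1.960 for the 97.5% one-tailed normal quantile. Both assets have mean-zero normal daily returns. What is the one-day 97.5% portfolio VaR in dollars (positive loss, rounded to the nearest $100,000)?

σ_p² = 0.33²·3.28² + 0.67²·2.63² + 2·0.88·0.33·0.67·3.28·2.63 = 7.6334 (%²).
σ_p = √7.6334 = 2.763%.
VaR = 1.960 × 2.763% = 5.415%; on $500,000,000 that is $27,075,000.

$27,100,000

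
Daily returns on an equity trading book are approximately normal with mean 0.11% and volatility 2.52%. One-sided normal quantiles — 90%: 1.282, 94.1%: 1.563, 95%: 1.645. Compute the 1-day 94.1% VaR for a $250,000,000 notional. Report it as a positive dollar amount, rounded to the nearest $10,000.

$9,570,000

VaR = −μ + z·σ = −(0.11%) + 1.563 × 2.52% = 3.829%.
On $250,000,000: 0.03829 × $250,000,000 = $9,572,500.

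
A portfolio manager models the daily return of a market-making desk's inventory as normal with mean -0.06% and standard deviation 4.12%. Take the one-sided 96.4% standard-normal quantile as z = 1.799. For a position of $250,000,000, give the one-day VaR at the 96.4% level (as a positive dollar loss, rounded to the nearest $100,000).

VaR = −μ + z·σ = −(-0.06%) + 1.799 × 4.12% = 7.472%.
On $250,000,000: 0.07472 × $250,000,000 = $18,680,000.

$18,700,000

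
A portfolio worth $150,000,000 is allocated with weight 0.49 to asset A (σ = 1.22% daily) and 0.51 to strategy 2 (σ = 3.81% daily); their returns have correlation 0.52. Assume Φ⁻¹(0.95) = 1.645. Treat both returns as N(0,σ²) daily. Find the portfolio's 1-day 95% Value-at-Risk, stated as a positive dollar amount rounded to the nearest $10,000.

$5,700,000

σ_p² = 0.49²·1.22² + 0.51²·3.81² + 2·0.52·0.49·0.51·1.22·3.81 = 5.3411 (%²).
σ_p = √5.3411 = 2.311%.
VaR = 1.645 × 2.311% = 3.802%; on $150,000,000 that is $5,703,000.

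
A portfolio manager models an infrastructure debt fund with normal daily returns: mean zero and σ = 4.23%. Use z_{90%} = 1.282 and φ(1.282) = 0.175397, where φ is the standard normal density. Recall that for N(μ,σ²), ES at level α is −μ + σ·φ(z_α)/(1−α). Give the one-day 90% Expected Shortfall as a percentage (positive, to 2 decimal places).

7.42%

Tail multiplier: φ(z)/(1−α) = 0.175397 / 0.1 = 1.754.
ES = 4.23% × 1.754 = 7.419%.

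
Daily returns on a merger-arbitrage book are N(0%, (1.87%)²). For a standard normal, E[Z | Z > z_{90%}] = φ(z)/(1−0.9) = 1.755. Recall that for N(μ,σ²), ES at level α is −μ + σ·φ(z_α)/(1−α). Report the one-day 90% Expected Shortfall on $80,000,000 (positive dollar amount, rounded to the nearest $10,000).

$2,630,000

ES = 1.87% × 1.755 = 3.282%.
On $80,000,000: 0.03282 × $80,000,000 = $2,625,600.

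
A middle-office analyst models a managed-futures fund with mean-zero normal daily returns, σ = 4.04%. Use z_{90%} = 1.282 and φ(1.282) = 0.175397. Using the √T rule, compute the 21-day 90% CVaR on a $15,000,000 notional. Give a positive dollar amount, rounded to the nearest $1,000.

$4,871,000

σ_{21d} = 4.04% × √21 = 18.514%.
ES multiplier = φ(z)/(1−α) = 0.175397/0.1 = 1.754.
ES = 18.514% × 1.754 = 32.474%; on $15,000,000: $4,871,100.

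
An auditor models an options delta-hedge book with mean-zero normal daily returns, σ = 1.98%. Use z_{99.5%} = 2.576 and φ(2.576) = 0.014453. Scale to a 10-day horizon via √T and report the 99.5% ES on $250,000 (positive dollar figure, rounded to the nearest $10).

σ_{10d} = 1.98% × √10 = 6.261%.
ES multiplier = φ(z)/(1−α) = 0.014453/0.005 = 2.891.
ES = 6.261% × 2.891 = 18.101%; on $250,000: $45,252.

$45,250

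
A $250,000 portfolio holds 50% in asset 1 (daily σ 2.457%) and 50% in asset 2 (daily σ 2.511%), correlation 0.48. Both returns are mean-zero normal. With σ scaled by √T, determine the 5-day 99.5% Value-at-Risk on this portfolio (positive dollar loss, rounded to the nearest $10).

σ_p = √(0.5²·2.457² + 0.5²·2.511² + 2·0.48·0.5·0.5·2.457·2.511) = 2.137%.
σ_{5d} = 2.137% × √5 = 4.778%.
z(99.5%) = 2.576.
VaR = 2.576 × 4.778% = 12.308%; on $250,000 that is $30,770.

$30,770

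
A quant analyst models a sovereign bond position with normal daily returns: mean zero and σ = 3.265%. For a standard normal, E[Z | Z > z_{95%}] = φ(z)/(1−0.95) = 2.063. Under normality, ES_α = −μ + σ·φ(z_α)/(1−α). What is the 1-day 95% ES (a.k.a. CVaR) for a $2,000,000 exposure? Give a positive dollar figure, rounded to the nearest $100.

ES = 3.265% × 2.063 = 6.736%.
On $2,000,000: 0.06736 × $2,000,000 = $134,720.

$134,700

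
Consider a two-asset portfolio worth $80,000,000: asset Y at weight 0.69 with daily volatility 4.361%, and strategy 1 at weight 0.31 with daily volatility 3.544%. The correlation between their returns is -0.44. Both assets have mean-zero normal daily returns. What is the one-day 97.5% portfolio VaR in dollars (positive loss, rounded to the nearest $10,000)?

σ_p² = 0.69²·4.361² + 0.31²·3.544² + 2·-0.44·0.69·0.31·4.361·3.544 = 7.3524 (%²).
σ_p = √7.3524 = 2.712%.
At 97.5%, z = 1.960.
VaR = 1.960 × 2.712% = 5.316%; on $80,000,000 that is $4,252,800.

$4,250,000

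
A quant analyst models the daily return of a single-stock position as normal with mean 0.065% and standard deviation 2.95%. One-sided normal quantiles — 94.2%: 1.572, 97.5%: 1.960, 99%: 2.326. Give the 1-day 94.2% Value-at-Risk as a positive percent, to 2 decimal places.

4.57%

VaR = −μ + z·σ = −(0.065%) + 1.572 × 2.95% = 4.572%.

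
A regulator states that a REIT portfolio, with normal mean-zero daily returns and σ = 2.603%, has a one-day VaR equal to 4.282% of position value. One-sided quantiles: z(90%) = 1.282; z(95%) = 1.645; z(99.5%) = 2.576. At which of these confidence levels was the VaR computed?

Implied z = VaR/σ = 4.282 / 2.603 = 1.645.
This matches z(95%) = 1.645.

95%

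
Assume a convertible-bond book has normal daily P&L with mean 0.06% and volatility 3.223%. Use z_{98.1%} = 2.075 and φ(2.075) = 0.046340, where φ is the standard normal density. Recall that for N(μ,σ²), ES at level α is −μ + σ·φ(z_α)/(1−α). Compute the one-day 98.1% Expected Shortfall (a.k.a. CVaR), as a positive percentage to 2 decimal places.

Tail multiplier: φ(z)/(1−α) = 0.046340 / 0.019 = 2.439.
ES = −(0.06%) + 3.223% × 2.439 = 7.801%.

7.80%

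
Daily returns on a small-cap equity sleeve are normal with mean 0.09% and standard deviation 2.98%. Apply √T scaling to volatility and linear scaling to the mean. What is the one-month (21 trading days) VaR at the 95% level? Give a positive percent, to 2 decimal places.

At 95%, z = 1.645.
σ_{21d} = 2.98% × √21 = 13.656%; μ_{21d} = 21 × 0.09% = 1.890%.
VaR = −(1.890%) + 1.645 × 13.656% = 20.574%.

20.57%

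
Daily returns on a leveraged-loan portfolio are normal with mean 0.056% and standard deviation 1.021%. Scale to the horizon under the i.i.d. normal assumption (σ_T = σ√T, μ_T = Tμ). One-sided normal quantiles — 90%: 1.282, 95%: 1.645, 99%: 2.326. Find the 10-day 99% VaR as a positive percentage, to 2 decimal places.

σ_{10d} = 1.021% × √10 = 3.229%; μ_{10d} = 10 × 0.056% = 0.560%.
VaR = −(0.560%) + 2.326 × 3.229% = 6.951%.

6.95%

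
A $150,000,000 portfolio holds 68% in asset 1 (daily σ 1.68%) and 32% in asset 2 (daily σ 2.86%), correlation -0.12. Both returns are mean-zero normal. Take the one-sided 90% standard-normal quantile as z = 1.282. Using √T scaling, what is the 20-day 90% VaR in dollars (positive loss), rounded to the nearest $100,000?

σ_p = √(0.68²·1.68² + 0.32²·2.86² + 2·-0.12·0.68·0.32·1.68·2.86) = 1.375%.
σ_{20d} = 1.375% × √20 = 6.149%.
VaR = 1.282 × 6.149% = 7.883%; on $150,000,000 that is $11,824,500.

$11,800,000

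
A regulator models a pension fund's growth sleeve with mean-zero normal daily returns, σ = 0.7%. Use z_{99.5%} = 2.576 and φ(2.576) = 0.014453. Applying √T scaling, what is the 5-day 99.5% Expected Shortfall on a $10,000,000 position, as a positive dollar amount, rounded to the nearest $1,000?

σ_{5d} = 0.7% × √5 = 1.565%.
ES multiplier = φ(z)/(1−α) = 0.014453/0.005 = 2.891.
ES = 1.565% × 2.891 = 4.524%; on $10,000,000: $452,400.

$452,000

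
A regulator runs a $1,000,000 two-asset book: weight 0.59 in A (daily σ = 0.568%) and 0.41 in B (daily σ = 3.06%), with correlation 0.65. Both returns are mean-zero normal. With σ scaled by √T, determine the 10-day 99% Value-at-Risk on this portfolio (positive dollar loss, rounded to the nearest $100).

σ_p = √(0.59²·0.568² + 0.41²·3.06² + 2·0.65·0.59·0.41·0.568·3.06) = 1.494%.
σ_{10d} = 1.494% × √10 = 4.724%.
z(99%) = 2.326.
VaR = 2.326 × 4.724% = 10.988%; on $1,000,000 that is $109,880.

$109,900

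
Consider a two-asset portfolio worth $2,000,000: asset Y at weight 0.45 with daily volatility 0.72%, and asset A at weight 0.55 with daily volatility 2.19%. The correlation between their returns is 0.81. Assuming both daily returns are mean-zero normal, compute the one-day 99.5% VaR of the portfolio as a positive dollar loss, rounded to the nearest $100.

σ_p² = 0.45²·0.72² + 0.55²·2.19² + 2·0.81·0.45·0.55·0.72·2.19 = 2.1880 (%²).
σ_p = √2.1880 = 1.479%.
At 99.5%, z = 2.576.
VaR = 2.576 × 1.479% = 3.810%; on $2,000,000 that is $76,200.

$76,200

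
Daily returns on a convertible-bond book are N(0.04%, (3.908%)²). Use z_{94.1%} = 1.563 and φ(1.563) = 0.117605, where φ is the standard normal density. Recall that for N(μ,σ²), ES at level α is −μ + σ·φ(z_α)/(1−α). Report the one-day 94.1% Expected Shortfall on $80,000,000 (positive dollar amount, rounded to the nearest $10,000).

$6,200,000

Tail multiplier: φ(z)/(1−α) = 0.117605 / 0.059 = 1.993.
ES = −(0.04%) + 3.908% × 1.993 = 7.749%.
On $80,000,000: 0.07749 × $80,000,000 = $6,199,200.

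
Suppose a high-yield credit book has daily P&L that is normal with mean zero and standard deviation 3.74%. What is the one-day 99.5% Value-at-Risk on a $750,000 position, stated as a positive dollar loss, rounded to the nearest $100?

$72,300

At 99.5% one-sided, z = 2.576.
VaR = z·σ = 2.576 × 3.74% = 9.634%.
On $750,000: 0.09634 × $750,000 = $72,255.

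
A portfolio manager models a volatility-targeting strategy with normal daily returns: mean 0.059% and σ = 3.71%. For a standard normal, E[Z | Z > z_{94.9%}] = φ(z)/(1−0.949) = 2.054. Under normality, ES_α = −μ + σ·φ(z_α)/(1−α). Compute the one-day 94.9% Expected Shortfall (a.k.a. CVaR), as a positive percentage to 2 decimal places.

7.56%

ES = −(0.059%) + 3.71% × 2.054 = 7.561%.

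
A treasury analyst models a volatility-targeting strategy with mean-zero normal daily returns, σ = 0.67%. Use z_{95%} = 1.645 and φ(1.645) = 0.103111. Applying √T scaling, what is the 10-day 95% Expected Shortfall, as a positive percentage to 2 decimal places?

σ_{10d} = 0.67% × √10 = 2.119%.
ES multiplier = φ(z)/(1−α) = 0.103111/0.05 = 2.062.
ES = 2.119% × 2.062 = 4.369%.

4.37%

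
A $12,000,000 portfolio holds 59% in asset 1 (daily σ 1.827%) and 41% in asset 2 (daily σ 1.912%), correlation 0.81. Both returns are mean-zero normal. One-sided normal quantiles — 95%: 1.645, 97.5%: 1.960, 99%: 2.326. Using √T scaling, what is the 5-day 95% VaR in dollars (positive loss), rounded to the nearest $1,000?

σ_p = √(0.59²·1.827² + 0.41²·1.912² + 2·0.81·0.59·0.41·1.827·1.912) = 1.774%.
σ_{5d} = 1.774% × √5 = 3.967%.
VaR = 1.645 × 3.967% = 6.526%; on $12,000,000 that is $783,120.

$783,000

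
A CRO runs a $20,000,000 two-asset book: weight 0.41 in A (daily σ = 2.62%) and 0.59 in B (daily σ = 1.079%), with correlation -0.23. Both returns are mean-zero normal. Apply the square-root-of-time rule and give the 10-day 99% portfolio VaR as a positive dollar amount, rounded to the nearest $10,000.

$1,640,000

σ_p = √(0.41²·2.62² + 0.59²·1.079² + 2·-0.23·0.41·0.59·2.62·1.079) = 1.116%.
σ_{10d} = 1.116% × √10 = 3.529%.
z(99%) = 2.326.
VaR = 2.326 × 3.529% = 8.208%; on $20,000,000 that is $1,641,600.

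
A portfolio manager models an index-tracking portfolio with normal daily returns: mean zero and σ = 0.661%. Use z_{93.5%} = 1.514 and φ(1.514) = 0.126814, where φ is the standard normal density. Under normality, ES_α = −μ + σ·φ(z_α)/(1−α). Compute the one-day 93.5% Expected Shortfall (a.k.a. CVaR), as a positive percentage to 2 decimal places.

Tail multiplier: φ(z)/(1−α) = 0.126814 / 0.065 = 1.951.
ES = 0.661% × 1.951 = 1.290%.

1.29%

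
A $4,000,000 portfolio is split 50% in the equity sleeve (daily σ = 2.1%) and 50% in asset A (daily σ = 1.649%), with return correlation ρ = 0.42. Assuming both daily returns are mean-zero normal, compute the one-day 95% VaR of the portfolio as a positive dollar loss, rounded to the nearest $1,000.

σ_p² = 0.5²·2.1² + 0.5²·1.649² + 2·0.42·0.5·0.5·2.1·1.649 = 2.5095 (%²).
σ_p = √2.5095 = 1.584%.
At 95%, z = 1.645.
VaR = 1.645 × 1.584% = 2.606%; on $4,000,000 that is $104,240.

$104,000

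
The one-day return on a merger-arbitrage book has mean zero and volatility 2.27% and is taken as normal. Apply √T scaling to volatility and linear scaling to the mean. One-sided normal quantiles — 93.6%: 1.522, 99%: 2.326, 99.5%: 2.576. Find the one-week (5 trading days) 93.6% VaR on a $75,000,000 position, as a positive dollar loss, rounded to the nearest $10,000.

σ_{5d} = 2.27% × √5 = 5.076%.
VaR = 1.522 × 5.076% = 7.726%.
On $75,000,000: 0.07726 × $75,000,000 = $5,794,500.

$5,790,000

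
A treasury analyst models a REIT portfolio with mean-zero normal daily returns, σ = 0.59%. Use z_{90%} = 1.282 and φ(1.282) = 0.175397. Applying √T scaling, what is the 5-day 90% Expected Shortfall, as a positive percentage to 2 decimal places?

σ_{5d} = 0.59% × √5 = 1.319%.
ES multiplier = φ(z)/(1−α) = 0.175397/0.1 = 1.754.
ES = 1.319% × 1.754 = 2.314%.

2.31%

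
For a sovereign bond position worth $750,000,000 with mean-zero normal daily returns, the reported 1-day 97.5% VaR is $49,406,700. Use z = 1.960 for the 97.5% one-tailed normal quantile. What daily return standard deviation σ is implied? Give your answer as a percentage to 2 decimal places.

3.36%

VaR as a fraction: $49,406,700 / $750,000,000 = 6.588%.
σ = VaR / z = 6.588% / 1.960 = 3.361%.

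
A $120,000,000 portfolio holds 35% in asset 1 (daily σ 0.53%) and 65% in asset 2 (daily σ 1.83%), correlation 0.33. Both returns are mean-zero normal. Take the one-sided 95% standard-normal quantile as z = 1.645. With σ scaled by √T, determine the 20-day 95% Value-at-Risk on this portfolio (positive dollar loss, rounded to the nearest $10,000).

$11,150,000

σ_p = √(0.35²·0.53² + 0.65²·1.83² + 2·0.33·0.35·0.65·0.53·1.83) = 1.263%.
σ_{20d} = 1.263% × √20 = 5.648%.
VaR = 1.645 × 5.648% = 9.291%; on $120,000,000 that is $11,149,200.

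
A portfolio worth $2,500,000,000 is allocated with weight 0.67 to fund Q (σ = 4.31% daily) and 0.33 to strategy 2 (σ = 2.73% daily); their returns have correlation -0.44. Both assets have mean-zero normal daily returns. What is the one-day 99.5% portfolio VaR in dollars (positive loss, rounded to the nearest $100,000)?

σ_p² = 0.67²·4.31² + 0.33²·2.73² + 2·-0.44·0.67·0.33·4.31·2.73 = 6.8611 (%²).
σ_p = √6.8611 = 2.619%.
At 99.5%, z = 2.576.
VaR = 2.576 × 2.619% = 6.747%; on $2,500,000,000 that is $168,675,000.

$168,700,000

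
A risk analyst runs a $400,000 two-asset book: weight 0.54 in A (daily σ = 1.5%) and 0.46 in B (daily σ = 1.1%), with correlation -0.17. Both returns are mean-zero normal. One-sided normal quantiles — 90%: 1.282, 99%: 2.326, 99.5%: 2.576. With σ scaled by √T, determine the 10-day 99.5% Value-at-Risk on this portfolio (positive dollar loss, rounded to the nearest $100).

σ_p = √(0.54²·1.5² + 0.46²·1.1² + 2·-0.17·0.54·0.46·1.5·1.1) = 0.879%.
σ_{10d} = 0.879% × √10 = 2.780%.
VaR = 2.576 × 2.780% = 7.161%; on $400,000 that is $28,644.

$28,600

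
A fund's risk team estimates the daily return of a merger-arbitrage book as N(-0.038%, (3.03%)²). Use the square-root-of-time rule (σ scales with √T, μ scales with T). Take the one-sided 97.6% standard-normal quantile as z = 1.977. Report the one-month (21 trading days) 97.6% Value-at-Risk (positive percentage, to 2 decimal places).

28.25%

σ_{21d} = 3.03% × √21 = 13.885%; μ_{21d} = 21 × -0.038% = -0.798%.
VaR = −(-0.798%) + 1.977 × 13.885% = 28.249%.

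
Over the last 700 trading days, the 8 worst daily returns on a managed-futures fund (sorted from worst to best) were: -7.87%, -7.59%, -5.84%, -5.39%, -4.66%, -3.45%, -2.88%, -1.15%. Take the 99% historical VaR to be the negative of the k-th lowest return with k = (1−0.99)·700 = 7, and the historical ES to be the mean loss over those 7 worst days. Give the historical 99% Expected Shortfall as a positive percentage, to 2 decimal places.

5.38%

The 7 worst returns sum to -37.68%.
ES = −(-37.68%) / 7 = 5.3828…% ≈ 5.38%.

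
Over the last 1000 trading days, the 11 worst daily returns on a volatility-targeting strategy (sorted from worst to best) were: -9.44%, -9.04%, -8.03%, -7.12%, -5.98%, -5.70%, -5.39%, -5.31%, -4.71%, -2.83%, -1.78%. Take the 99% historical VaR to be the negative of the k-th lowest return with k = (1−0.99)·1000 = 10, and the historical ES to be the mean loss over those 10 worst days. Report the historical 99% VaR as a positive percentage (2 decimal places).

2.83%

k = 10; the 10th lowest return is -2.83%, so VaR = 2.83%.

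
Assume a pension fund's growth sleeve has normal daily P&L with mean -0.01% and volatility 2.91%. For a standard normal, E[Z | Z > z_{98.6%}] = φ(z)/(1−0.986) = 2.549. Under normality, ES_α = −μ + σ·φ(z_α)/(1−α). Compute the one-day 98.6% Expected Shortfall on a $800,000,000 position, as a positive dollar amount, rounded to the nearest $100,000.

ES = −(-0.01%) + 2.91% × 2.549 = 7.428%.
On $800,000,000: 0.07428 × $800,000,000 = $59,424,000.

$59,400,000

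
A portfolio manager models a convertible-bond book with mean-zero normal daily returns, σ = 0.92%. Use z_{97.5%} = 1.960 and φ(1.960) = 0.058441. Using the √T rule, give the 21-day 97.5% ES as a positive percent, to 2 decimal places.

σ_{21d} = 0.92% × √21 = 4.216%.
ES multiplier = φ(z)/(1−α) = 0.058441/0.025 = 2.338.
ES = 4.216% × 2.338 = 9.857%.

9.86%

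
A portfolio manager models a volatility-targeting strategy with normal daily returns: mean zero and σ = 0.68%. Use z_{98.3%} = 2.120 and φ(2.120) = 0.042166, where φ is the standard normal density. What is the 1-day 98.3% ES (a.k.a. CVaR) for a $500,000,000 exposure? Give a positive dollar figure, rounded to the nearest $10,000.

Tail multiplier: φ(z)/(1−α) = 0.042166 / 0.017 = 2.480.
ES = 0.68% × 2.480 = 1.686%.
On $500,000,000: 0.01686 × $500,000,000 = $8,430,000.

$8,430,000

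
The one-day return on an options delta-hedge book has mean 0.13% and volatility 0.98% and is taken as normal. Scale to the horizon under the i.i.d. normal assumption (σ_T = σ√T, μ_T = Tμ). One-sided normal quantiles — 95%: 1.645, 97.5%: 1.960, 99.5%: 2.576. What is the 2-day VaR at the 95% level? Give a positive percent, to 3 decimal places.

σ_{2d} = 0.98% × √2 = 1.386%; μ_{2d} = 2 × 0.13% = 0.260%.
VaR = −(0.260%) + 1.645 × 1.386% = 2.020%.

2.020%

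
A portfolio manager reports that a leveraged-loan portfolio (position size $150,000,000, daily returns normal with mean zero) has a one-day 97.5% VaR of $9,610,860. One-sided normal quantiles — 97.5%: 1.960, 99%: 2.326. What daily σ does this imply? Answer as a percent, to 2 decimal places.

VaR as a fraction: $9,610,860 / $150,000,000 = 6.407%.
σ = VaR / z = 6.407% / 1.960 = 3.269%.

3.27%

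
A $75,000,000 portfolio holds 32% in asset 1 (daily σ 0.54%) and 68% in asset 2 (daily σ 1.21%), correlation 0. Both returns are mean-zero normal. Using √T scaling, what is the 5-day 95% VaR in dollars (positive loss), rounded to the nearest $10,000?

σ_p = √(0.32²·0.54² + 0.68²·1.21² + 2·0·0.32·0.68·0.54·1.21) = 0.841%.
σ_{5d} = 0.841% × √5 = 1.881%.
z(95%) = 1.645.
VaR = 1.645 × 1.881% = 3.094%; on $75,000,000 that is $2,320,500.

$2,320,000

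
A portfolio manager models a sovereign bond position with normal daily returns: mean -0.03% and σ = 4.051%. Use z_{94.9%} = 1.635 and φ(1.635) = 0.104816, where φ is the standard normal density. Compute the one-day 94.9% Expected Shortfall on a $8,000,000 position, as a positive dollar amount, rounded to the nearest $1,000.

$668,000

Tail multiplier: φ(z)/(1−α) = 0.104816 / 0.051 = 2.055.
ES = −(-0.03%) + 4.051% × 2.055 = 8.355%.
On $8,000,000: 0.08355 × $8,000,000 = $668,400.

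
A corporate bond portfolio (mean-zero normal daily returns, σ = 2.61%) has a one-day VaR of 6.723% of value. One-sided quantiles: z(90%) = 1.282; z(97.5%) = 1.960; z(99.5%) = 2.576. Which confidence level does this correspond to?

99.5%

Implied z = VaR/σ = 6.723 / 2.61 = 2.576.
This matches z(99.5%) = 2.576.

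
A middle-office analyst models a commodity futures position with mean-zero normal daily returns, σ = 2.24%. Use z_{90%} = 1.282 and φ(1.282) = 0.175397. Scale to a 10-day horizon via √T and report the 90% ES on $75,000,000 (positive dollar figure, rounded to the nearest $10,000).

$9,320,000

σ_{10d} = 2.24% × √10 = 7.084%.
ES multiplier = φ(z)/(1−α) = 0.175397/0.1 = 1.754.
ES = 7.084% × 1.754 = 12.425%; on $75,000,000: $9,318,750.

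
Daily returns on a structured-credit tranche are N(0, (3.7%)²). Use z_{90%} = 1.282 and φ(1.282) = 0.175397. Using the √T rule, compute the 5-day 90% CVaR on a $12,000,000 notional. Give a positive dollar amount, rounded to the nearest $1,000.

$1,741,000

σ_{5d} = 3.7% × √5 = 8.273%.
ES multiplier = φ(z)/(1−α) = 0.175397/0.1 = 1.754.
ES = 8.273% × 1.754 = 14.511%; on $12,000,000: $1,741,320.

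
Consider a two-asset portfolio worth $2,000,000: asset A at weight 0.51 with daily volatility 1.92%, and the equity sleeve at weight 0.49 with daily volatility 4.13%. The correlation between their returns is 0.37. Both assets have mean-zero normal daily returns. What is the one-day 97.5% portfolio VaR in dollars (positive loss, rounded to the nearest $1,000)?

σ_p² = 0.51²·1.92² + 0.49²·4.13² + 2·0.37·0.51·0.49·1.92·4.13 = 6.5206 (%²).
σ_p = √6.5206 = 2.554%.
At 97.5%, z = 1.960.
VaR = 1.960 × 2.554% = 5.006%; on $2,000,000 that is $100,120.

$100,000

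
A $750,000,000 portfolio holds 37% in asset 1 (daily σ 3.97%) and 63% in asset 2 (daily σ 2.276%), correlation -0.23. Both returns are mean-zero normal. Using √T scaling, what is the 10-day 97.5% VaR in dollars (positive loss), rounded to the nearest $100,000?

σ_p = √(0.37²·3.97² + 0.63²·2.276² + 2·-0.23·0.37·0.63·3.97·2.276) = 1.801%.
σ_{10d} = 1.801% × √10 = 5.695%.
z(97.5%) = 1.960.
VaR = 1.960 × 5.695% = 11.162%; on $750,000,000 that is $83,715,000.

$83,700,000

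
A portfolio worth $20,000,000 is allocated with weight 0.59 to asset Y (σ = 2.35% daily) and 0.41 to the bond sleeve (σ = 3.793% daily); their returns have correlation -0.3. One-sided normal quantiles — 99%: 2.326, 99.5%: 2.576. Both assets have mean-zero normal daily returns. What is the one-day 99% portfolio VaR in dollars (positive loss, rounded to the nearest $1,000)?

$812,000

σ_p² = 0.59²·2.35² + 0.41²·3.793² + 2·-0.3·0.59·0.41·2.35·3.793 = 3.0471 (%²).
σ_p = √3.0471 = 1.746%.
VaR = 2.326 × 1.746% = 4.061%; on $20,000,000 that is $812,200.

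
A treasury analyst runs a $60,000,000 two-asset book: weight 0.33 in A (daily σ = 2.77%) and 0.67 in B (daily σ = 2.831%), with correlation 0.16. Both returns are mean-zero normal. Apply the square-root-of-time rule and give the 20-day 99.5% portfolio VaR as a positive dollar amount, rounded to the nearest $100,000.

σ_p = √(0.33²·2.77² + 0.67²·2.831² + 2·0.16·0.33·0.67·2.77·2.831) = 2.233%.
σ_{20d} = 2.233% × √20 = 9.986%.
z(99.5%) = 2.576.
VaR = 2.576 × 9.986% = 25.724%; on $60,000,000 that is $15,434,400.

$15,400,000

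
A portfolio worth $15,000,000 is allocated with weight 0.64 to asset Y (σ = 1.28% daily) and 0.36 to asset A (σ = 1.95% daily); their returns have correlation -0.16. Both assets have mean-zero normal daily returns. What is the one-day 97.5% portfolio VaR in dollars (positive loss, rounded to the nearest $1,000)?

$291,000

σ_p² = 0.64²·1.28² + 0.36²·1.95² + 2·-0.16·0.64·0.36·1.28·1.95 = 0.9799 (%²).
σ_p = √0.9799 = 0.990%.
At 97.5%, z = 1.960.
VaR = 1.960 × 0.990% = 1.940%; on $15,000,000 that is $291,000.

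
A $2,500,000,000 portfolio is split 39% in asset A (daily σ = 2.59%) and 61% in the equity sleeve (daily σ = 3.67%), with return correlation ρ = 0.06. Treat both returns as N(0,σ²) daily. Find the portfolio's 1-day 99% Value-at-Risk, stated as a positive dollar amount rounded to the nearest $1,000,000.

$146,000,000

σ_p² = 0.39²·2.59² + 0.61²·3.67² + 2·0.06·0.39·0.61·2.59·3.67 = 6.3034 (%²).
σ_p = √6.3034 = 2.511%.
At 99%, z = 2.326.
VaR = 2.326 × 2.511% = 5.841%; on $2,500,000,000 that is $146,025,000.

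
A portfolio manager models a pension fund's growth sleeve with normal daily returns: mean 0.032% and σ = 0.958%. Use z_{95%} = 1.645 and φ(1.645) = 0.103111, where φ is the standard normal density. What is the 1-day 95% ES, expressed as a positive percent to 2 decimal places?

1.94%

Tail multiplier: φ(z)/(1−α) = 0.103111 / 0.05 = 2.062.
ES = −(0.032%) + 0.958% × 2.062 = 1.943%.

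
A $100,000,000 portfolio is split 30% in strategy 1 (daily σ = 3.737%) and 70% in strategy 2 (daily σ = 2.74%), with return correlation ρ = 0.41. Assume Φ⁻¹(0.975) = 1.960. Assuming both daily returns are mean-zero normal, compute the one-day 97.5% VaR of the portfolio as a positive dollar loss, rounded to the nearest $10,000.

$5,070,000

σ_p² = 0.3²·3.737² + 0.7²·2.74² + 2·0.41·0.3·0.7·3.737·2.74 = 6.6988 (%²).
σ_p = √6.6988 = 2.588%.
VaR = 1.960 × 2.588% = 5.072%; on $100,000,000 that is $5,072,000.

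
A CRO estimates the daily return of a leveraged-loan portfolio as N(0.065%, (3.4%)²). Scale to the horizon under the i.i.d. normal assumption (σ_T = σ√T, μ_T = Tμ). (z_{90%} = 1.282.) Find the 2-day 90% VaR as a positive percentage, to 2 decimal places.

6.03%

σ_{2d} = 3.4% × √2 = 4.808%; μ_{2d} = 2 × 0.065% = 0.130%.
VaR = −(0.130%) + 1.282 × 4.808% = 6.034%.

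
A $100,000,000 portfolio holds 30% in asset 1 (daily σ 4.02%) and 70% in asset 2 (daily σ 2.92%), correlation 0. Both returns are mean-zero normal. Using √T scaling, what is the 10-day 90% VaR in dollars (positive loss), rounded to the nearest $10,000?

$9,620,000

σ_p = √(0.3²·4.02² + 0.7²·2.92² + 2·0·0.3·0.7·4.02·2.92) = 2.373%.
σ_{10d} = 2.373% × √10 = 7.504%.
z(90%) = 1.282.
VaR = 1.282 × 7.504% = 9.620%; on $100,000,000 that is $9,620,000.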